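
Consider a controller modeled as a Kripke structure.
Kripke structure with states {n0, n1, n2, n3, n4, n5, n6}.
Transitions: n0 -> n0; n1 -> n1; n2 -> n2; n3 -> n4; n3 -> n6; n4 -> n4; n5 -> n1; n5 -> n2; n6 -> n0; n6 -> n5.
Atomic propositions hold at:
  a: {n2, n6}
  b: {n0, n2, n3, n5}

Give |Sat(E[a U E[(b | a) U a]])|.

4

Sat(b | a) = {n0, n2, n3, n5, n6}
E[(b | a) U a]: least fixpoint, start Z0 = Sat(a) = {n2, n6}, add states in Sat(b | a) with some successor in Z. Z1 = {n2, n3, n5, n6}; fixed.
Sat(E[(b | a) U a]) = {n2, n3, n5, n6}
E[a U E[(b | a) U a]]: least fixpoint, start Z0 = Sat(E[(b | a) U a]) = {n2, n3, n5, n6}, add states in Sat(a) with some successor in Z. Already a fixed point.
Sat(E[a U E[(b | a) U a]]) = {n2, n3, n5, n6}
|Sat(E[a U E[(b | a) U a]])| = |{n2, n3, n5, n6}| = 4.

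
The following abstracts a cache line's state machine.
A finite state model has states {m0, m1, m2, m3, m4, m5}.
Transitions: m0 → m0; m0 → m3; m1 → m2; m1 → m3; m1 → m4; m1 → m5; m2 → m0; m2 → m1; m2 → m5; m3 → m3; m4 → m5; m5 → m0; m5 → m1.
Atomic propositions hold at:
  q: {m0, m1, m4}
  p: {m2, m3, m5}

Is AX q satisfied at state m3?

No

Sat(AX q) = {s : every successor in {m0, m1, m4}} = {m5}
m3 ∉ Sat(AX q) = {m5}, so the formula does not hold at m3.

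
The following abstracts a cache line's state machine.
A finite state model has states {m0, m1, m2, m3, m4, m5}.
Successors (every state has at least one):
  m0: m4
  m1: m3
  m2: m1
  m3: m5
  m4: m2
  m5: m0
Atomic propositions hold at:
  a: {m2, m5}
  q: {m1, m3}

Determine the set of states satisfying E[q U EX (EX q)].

Sat(EX q) = {s : some successor in {m1, m3}} = {m1, m2}
Sat(EX (EX q)) = {s : some successor in {m1, m2}} = {m2, m4}
E[q U EX (EX q)]: least fixpoint, start Z0 = Sat(EX (EX q)) = {m2, m4}, add states in Sat(q) with some successor in Z. Already a fixed point.
Sat(E[q U EX (EX q)]) = {m2, m4}

{m2, m4}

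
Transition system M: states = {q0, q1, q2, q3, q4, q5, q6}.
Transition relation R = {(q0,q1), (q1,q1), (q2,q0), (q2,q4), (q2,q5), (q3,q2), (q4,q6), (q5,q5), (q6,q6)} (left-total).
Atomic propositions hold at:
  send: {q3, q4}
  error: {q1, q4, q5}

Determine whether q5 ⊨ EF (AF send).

AF send: least fixpoint, start Z0 = {q3, q4}, add states with every successor in Z. Already a fixed point.
Sat(AF send) = {q3, q4}
EF (AF send): least fixpoint, start Z0 = {q3, q4}, add states with some successor in Z. Z1 = {q2, q3, q4}; fixed.
Sat(EF (AF send)) = {q2, q3, q4}
q5 ∉ Sat(EF (AF send)) = {q2, q3, q4}, so the formula does not hold at q5.

No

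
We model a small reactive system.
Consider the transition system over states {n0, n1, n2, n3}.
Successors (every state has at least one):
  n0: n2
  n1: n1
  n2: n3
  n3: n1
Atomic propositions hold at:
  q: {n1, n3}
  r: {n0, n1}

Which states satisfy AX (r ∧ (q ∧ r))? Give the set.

{n1, n3}

Sat(q ∧ r) = {n1}
Sat(r ∧ (q ∧ r)) = {n1}
Sat(AX (r ∧ (q ∧ r))) = {s : every successor in {n1}} = {n1, n3}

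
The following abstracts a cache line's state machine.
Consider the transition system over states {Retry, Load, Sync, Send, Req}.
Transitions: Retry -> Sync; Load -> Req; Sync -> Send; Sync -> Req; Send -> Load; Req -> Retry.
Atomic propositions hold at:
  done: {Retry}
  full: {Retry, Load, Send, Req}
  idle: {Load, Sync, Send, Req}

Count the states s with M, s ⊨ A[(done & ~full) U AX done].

1

Sat(~full) = {Sync}
Sat(done & ~full) = ∅
Sat(AX done) = {s : every successor in {Retry}} = {Req}
A[(done & ~full) U AX done]: least fixpoint, start Z0 = Sat(AX done) = {Req}, add states in Sat(done & ~full) with every successor in Z. Already a fixed point.
Sat(A[(done & ~full) U AX done]) = {Req}
|Sat(A[(done & ~full) U AX done])| = |{Req}| = 1.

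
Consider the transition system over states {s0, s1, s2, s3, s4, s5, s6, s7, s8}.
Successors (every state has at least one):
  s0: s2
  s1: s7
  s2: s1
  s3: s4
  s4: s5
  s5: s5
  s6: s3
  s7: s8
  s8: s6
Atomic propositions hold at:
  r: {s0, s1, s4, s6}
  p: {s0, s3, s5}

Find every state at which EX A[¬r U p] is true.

Sat(¬r) = {s2, s3, s5, s7, s8}
A[¬r U p]: least fixpoint, start Z0 = Sat(p) = {s0, s3, s5}, add states in Sat(¬r) with every successor in Z. Already a fixed point.
Sat(A[¬r U p]) = {s0, s3, s5}
Sat(EX A[¬r U p]) = {s : some successor in {s0, s3, s5}} = {s4, s5, s6}

{s4, s5, s6}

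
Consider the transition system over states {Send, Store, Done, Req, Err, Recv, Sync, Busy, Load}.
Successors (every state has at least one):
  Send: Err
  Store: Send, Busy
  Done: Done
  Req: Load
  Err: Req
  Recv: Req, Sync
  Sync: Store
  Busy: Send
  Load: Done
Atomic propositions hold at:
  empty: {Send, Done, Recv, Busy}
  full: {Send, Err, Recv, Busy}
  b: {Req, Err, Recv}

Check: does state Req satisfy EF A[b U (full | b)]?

Sat(full | b) = {Send, Req, Err, Recv, Busy}
A[b U (full | b)]: least fixpoint, start Z0 = Sat((full | b)) = {Send, Req, Err, Recv, Busy}, add states in Sat(b) with every successor in Z. Already a fixed point.
Sat(A[b U (full | b)]) = {Send, Req, Err, Recv, Busy}
EF A[b U (full | b)]: least fixpoint, start Z0 = {Send, Req, Err, Recv, Busy}, add states with some successor in Z. Z1 = {Send, Store, Req, Err, Recv, Busy}; Z2 = {Send, Store, Req, Err, Recv, Sync, Busy}; fixed.
Sat(EF A[b U (full | b)]) = {Send, Store, Req, Err, Recv, Sync, Busy}
Req ∈ Sat(EF A[b U (full | b)]) = {Send, Store, Req, Err, Recv, Sync, Busy}, so the formula holds at Req.

Yes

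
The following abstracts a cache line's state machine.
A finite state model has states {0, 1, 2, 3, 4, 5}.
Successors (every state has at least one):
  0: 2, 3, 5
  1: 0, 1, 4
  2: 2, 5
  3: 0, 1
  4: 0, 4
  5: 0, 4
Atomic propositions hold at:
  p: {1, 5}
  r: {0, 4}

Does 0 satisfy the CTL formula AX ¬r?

Sat(¬r) = {1, 2, 3, 5}
Sat(AX ¬r) = {s : every successor in {1, 2, 3, 5}} = {0, 2}
0 ∈ Sat(AX ¬r) = {0, 2}, so the formula holds at 0.

Yes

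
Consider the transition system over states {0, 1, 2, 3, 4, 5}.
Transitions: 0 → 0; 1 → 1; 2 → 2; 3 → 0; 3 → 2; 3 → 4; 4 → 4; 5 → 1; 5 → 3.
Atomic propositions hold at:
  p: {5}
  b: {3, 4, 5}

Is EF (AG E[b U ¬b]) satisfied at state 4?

No

Sat(¬b) = {0, 1, 2}
E[b U ¬b]: least fixpoint, start Z0 = Sat(¬b) = {0, 1, 2}, add states in Sat(b) with some successor in Z. Z1 = {0, 1, 2, 3, 5}; fixed.
Sat(E[b U ¬b]) = {0, 1, 2, 3, 5}
AG E[b U ¬b]: greatest fixpoint, start Z0 = {0, 1, 2, 3, 5}, keep only states in Sat with every successor in Z. Z1 = {0, 1, 2, 5}; Z2 = {0, 1, 2}; fixed.
Sat(AG E[b U ¬b]) = {0, 1, 2}
EF (AG E[b U ¬b]): least fixpoint, start Z0 = {0, 1, 2}, add states with some successor in Z. Z1 = {0, 1, 2, 3, 5}; fixed.
Sat(EF (AG E[b U ¬b])) = {0, 1, 2, 3, 5}
4 ∉ Sat(EF (AG E[b U ¬b])) = {0, 1, 2, 3, 5}, so the formula does not hold at 4.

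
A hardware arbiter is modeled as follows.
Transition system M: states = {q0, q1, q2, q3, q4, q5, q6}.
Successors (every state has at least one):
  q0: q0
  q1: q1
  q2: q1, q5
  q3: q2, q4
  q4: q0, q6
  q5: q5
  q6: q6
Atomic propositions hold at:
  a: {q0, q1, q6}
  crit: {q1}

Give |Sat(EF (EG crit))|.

EG crit: greatest fixpoint, start Z0 = {q1}, keep only states in Sat with some successor in Z. Already a fixed point.
Sat(EG crit) = {q1}
EF (EG crit): least fixpoint, start Z0 = {q1}, add states with some successor in Z. Z1 = {q1, q2}; Z2 = {q1, q2, q3}; fixed.
Sat(EF (EG crit)) = {q1, q2, q3}
|Sat(EF (EG crit))| = |{q1, q2, q3}| = 3.

3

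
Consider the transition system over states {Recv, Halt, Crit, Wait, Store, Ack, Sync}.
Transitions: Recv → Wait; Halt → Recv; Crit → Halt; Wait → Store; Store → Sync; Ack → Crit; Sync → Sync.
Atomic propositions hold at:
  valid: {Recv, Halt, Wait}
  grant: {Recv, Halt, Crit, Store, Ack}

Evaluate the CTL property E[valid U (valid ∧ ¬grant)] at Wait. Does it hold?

Yes

Sat(¬grant) = {Wait, Sync}
Sat(valid ∧ ¬grant) = {Wait}
E[valid U (valid ∧ ¬grant)]: least fixpoint, start Z0 = Sat((valid ∧ ¬grant)) = {Wait}, add states in Sat(valid) with some successor in Z. Z1 = {Recv, Wait}; Z2 = {Recv, Halt, Wait}; fixed.
Sat(E[valid U (valid ∧ ¬grant)]) = {Recv, Halt, Wait}
Wait ∈ Sat(E[valid U (valid ∧ ¬grant)]) = {Recv, Halt, Wait}, so the formula holds at Wait.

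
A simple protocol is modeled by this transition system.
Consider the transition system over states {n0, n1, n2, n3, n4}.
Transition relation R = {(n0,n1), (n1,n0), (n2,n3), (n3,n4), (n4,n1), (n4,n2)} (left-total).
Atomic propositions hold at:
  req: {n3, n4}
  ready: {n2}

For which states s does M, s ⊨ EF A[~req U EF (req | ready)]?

{n2, n3, n4}

Sat(~req) = {n0, n1, n2}
Sat(req | ready) = {n2, n3, n4}
EF (req | ready): least fixpoint, start Z0 = {n2, n3, n4}, add states with some successor in Z. Already a fixed point.
Sat(EF (req | ready)) = {n2, n3, n4}
A[~req U EF (req | ready)]: least fixpoint, start Z0 = Sat(EF (req | ready)) = {n2, n3, n4}, add states in Sat(~req) with every successor in Z. Already a fixed point.
Sat(A[~req U EF (req | ready)]) = {n2, n3, n4}
EF A[~req U EF (req | ready)]: least fixpoint, start Z0 = {n2, n3, n4}, add states with some successor in Z. Already a fixed point.
Sat(EF A[~req U EF (req | ready)]) = {n2, n3, n4}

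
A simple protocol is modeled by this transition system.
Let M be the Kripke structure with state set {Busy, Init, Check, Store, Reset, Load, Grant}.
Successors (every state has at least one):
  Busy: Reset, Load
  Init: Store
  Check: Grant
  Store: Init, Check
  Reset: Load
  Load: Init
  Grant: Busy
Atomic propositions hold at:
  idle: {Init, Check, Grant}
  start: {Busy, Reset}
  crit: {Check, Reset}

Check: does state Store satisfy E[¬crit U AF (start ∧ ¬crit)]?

Yes

Sat(¬crit) = {Busy, Init, Store, Load, Grant}
Sat(start ∧ ¬crit) = {Busy}
AF (start ∧ ¬crit): least fixpoint, start Z0 = {Busy}, add states with every successor in Z. Z1 = {Busy, Grant}; Z2 = {Busy, Check, Grant}; fixed.
Sat(AF (start ∧ ¬crit)) = {Busy, Check, Grant}
E[¬crit U AF (start ∧ ¬crit)]: least fixpoint, start Z0 = Sat(AF (start ∧ ¬crit)) = {Busy, Check, Grant}, add states in Sat(¬crit) with some successor in Z. Z1 = {Busy, Check, Store, Grant}; Z2 = {Busy, Init, Check, Store, Grant}; Z3 = {Busy, Init, Check, Store, Load, Grant}; fixed.
Sat(E[¬crit U AF (start ∧ ¬crit)]) = {Busy, Init, Check, Store, Load, Grant}
Store ∈ Sat(E[¬crit U AF (start ∧ ¬crit)]) = {Busy, Init, Check, Store, Load, Grant}, so the formula holds at Store.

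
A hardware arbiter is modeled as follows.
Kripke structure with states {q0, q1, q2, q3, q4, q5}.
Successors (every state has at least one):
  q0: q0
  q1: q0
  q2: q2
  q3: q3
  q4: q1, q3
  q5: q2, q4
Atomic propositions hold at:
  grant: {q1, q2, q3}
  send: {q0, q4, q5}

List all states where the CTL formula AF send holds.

{q0, q1, q4, q5}

AF send: least fixpoint, start Z0 = {q0, q4, q5}, add states with every successor in Z. Z1 = {q0, q1, q4, q5}; fixed.
Sat(AF send) = {q0, q1, q4, q5}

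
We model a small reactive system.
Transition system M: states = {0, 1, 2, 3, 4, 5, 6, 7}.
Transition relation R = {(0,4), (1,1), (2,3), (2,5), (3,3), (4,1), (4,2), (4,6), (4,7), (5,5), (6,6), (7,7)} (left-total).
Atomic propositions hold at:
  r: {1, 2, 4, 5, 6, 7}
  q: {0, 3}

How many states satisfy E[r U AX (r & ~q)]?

Sat(~q) = {1, 2, 4, 5, 6, 7}
Sat(r & ~q) = {1, 2, 4, 5, 6, 7}
Sat(AX (r & ~q)) = {s : every successor in {1, 2, 4, 5, 6, 7}} = {0, 1, 4, 5, 6, 7}
E[r U AX (r & ~q)]: least fixpoint, start Z0 = Sat(AX (r & ~q)) = {0, 1, 4, 5, 6, 7}, add states in Sat(r) with some successor in Z. Z1 = {0, 1, 2, 4, 5, 6, 7}; fixed.
Sat(E[r U AX (r & ~q)]) = {0, 1, 2, 4, 5, 6, 7}
|Sat(E[r U AX (r & ~q)])| = |{0, 1, 2, 4, 5, 6, 7}| = 7.

7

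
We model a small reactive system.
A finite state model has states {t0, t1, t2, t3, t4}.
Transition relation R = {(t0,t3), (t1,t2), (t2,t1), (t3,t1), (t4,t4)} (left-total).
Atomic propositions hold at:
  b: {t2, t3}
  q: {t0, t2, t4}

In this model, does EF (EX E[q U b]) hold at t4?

E[q U b]: least fixpoint, start Z0 = Sat(b) = {t2, t3}, add states in Sat(q) with some successor in Z. Z1 = {t0, t2, t3}; fixed.
Sat(E[q U b]) = {t0, t2, t3}
Sat(EX E[q U b]) = {s : some successor in {t0, t2, t3}} = {t0, t1}
EF (EX E[q U b]): least fixpoint, start Z0 = {t0, t1}, add states with some successor in Z. Z1 = {t0, t1, t2, t3}; fixed.
Sat(EF (EX E[q U b])) = {t0, t1, t2, t3}
t4 ∉ Sat(EF (EX E[q U b])) = {t0, t1, t2, t3}, so the formula does not hold at t4.

No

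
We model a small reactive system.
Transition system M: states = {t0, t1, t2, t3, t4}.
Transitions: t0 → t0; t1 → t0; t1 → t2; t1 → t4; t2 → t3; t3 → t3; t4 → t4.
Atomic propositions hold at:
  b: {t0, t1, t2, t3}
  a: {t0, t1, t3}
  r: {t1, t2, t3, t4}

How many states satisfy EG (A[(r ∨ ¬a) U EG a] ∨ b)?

4

Sat(¬a) = {t2, t4}
Sat(r ∨ ¬a) = {t1, t2, t3, t4}
EG a: greatest fixpoint, start Z0 = {t0, t1, t3}, keep only states in Sat with some successor in Z. Already a fixed point.
Sat(EG a) = {t0, t1, t3}
A[(r ∨ ¬a) U EG a]: least fixpoint, start Z0 = Sat(EG a) = {t0, t1, t3}, add states in Sat(r ∨ ¬a) with every successor in Z. Z1 = {t0, t1, t2, t3}; fixed.
Sat(A[(r ∨ ¬a) U EG a]) = {t0, t1, t2, t3}
Sat(A[(r ∨ ¬a) U EG a] ∨ b) = {t0, t1, t2, t3}
EG (A[(r ∨ ¬a) U EG a] ∨ b): greatest fixpoint, start Z0 = {t0, t1, t2, t3}, keep only states in Sat with some successor in Z. Already a fixed point.
Sat(EG (A[(r ∨ ¬a) U EG a] ∨ b)) = {t0, t1, t2, t3}
|Sat(EG (A[(r ∨ ¬a) U EG a] ∨ b))| = |{t0, t1, t2, t3}| = 4.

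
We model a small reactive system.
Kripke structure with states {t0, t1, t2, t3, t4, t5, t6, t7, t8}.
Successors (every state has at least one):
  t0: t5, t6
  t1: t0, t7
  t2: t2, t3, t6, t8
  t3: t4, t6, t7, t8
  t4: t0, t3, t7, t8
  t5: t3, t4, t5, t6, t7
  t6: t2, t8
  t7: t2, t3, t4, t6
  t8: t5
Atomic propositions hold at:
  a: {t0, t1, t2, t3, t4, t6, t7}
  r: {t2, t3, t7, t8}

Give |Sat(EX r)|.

Sat(EX r) = {s : some successor in {t2, t3, t7, t8}} = {t1, t2, t3, t4, t5, t6, t7}
|Sat(EX r)| = |{t1, t2, t3, t4, t5, t6, t7}| = 7.

7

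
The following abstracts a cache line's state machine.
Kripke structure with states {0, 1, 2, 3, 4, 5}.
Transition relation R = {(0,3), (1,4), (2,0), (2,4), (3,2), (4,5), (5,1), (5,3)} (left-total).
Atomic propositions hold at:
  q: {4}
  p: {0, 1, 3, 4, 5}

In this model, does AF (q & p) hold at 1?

Sat(q & p) = {4}
AF (q & p): least fixpoint, start Z0 = {4}, add states with every successor in Z. Z1 = {1, 4}; fixed.
Sat(AF (q & p)) = {1, 4}
1 ∈ Sat(AF (q & p)) = {1, 4}, so the formula holds at 1.

Yes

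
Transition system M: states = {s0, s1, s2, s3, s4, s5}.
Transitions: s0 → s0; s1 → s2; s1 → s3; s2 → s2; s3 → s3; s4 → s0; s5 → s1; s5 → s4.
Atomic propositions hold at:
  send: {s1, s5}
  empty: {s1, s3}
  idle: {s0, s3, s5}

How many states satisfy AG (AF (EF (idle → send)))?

1

Sat(idle → send) = {s1, s2, s4, s5}
EF (idle → send): least fixpoint, start Z0 = {s1, s2, s4, s5}, add states with some successor in Z. Already a fixed point.
Sat(EF (idle → send)) = {s1, s2, s4, s5}
AF (EF (idle → send)): least fixpoint, start Z0 = {s1, s2, s4, s5}, add states with every successor in Z. Already a fixed point.
Sat(AF (EF (idle → send))) = {s1, s2, s4, s5}
AG (AF (EF (idle → send))): greatest fixpoint, start Z0 = {s1, s2, s4, s5}, keep only states in Sat with every successor in Z. Z1 = {s2, s5}; Z2 = {s2}; fixed.
Sat(AG (AF (EF (idle → send)))) = {s2}
|Sat(AG (AF (EF (idle → send))))| = |{s2}| = 1.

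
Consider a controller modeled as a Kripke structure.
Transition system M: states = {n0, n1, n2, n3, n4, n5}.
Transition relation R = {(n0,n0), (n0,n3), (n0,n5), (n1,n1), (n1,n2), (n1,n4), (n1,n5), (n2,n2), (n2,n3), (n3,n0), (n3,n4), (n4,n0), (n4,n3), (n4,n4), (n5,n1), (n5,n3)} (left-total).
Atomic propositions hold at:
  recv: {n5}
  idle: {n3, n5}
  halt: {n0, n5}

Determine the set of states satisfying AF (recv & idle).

{n5}

Sat(recv & idle) = {n5}
AF (recv & idle): least fixpoint, start Z0 = {n5}, add states with every successor in Z. Already a fixed point.
Sat(AF (recv & idle)) = {n5}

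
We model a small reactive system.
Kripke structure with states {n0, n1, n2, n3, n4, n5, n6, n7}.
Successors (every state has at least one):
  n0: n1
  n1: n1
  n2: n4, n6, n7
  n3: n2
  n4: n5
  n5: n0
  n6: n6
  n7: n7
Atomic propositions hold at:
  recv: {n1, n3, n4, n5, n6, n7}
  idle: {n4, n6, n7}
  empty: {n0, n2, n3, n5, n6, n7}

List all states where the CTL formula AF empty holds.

AF empty: least fixpoint, start Z0 = {n0, n2, n3, n5, n6, n7}, add states with every successor in Z. Z1 = {n0, n2, n3, n4, n5, n6, n7}; fixed.
Sat(AF empty) = {n0, n2, n3, n4, n5, n6, n7}

{n0, n2, n3, n4, n5, n6, n7}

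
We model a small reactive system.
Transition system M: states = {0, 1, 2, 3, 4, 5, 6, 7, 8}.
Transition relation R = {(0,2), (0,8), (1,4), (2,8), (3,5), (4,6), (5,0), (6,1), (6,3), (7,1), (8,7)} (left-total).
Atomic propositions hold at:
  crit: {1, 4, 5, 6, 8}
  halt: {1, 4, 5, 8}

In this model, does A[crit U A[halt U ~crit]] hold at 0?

Yes

Sat(~crit) = {0, 2, 3, 7}
A[halt U ~crit]: least fixpoint, start Z0 = Sat(~crit) = {0, 2, 3, 7}, add states in Sat(halt) with every successor in Z. Z1 = {0, 2, 3, 5, 7, 8}; fixed.
Sat(A[halt U ~crit]) = {0, 2, 3, 5, 7, 8}
A[crit U A[halt U ~crit]]: least fixpoint, start Z0 = Sat(A[halt U ~crit]) = {0, 2, 3, 5, 7, 8}, add states in Sat(crit) with every successor in Z. Already a fixed point.
Sat(A[crit U A[halt U ~crit]]) = {0, 2, 3, 5, 7, 8}
0 ∈ Sat(A[crit U A[halt U ~crit]]) = {0, 2, 3, 5, 7, 8}, so the formula holds at 0.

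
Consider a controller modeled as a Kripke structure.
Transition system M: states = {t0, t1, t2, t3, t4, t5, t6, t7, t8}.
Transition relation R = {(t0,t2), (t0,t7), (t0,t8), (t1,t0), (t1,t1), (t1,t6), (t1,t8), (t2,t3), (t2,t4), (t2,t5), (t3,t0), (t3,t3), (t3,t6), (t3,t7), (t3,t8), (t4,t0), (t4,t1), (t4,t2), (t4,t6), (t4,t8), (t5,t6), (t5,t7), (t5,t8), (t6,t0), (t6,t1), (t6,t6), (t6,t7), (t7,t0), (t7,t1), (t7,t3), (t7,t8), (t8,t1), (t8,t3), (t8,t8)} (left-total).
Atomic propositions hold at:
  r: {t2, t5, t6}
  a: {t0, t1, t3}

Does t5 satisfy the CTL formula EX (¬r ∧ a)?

Sat(¬r) = {t0, t1, t3, t4, t7, t8}
Sat(¬r ∧ a) = {t0, t1, t3}
Sat(EX (¬r ∧ a)) = {s : some successor in {t0, t1, t3}} = {t1, t2, t3, t4, t6, t7, t8}
t5 ∉ Sat(EX (¬r ∧ a)) = {t1, t2, t3, t4, t6, t7, t8}, so the formula does not hold at t5.

No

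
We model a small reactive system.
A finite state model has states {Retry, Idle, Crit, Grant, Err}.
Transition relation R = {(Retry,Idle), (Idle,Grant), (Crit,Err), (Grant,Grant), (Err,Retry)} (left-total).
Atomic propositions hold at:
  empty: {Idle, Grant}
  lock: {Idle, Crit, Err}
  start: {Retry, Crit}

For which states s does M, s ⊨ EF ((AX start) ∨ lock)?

Sat(AX start) = {s : every successor in {Retry, Crit}} = {Err}
Sat((AX start) ∨ lock) = {Idle, Crit, Err}
EF ((AX start) ∨ lock): least fixpoint, start Z0 = {Idle, Crit, Err}, add states with some successor in Z. Z1 = {Retry, Idle, Crit, Err}; fixed.
Sat(EF ((AX start) ∨ lock)) = {Retry, Idle, Crit, Err}

{Retry, Idle, Crit, Err}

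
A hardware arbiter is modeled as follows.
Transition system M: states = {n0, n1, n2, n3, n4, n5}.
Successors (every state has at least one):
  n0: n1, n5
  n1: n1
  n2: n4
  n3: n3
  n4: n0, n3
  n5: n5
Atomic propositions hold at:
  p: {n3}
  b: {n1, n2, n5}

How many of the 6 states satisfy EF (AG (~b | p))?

Sat(~b) = {n0, n3, n4}
Sat(~b | p) = {n0, n3, n4}
AG (~b | p): greatest fixpoint, start Z0 = {n0, n3, n4}, keep only states in Sat with every successor in Z. Z1 = {n3, n4}; Z2 = {n3}; fixed.
Sat(AG (~b | p)) = {n3}
EF (AG (~b | p)): least fixpoint, start Z0 = {n3}, add states with some successor in Z. Z1 = {n3, n4}; Z2 = {n2, n3, n4}; fixed.
Sat(EF (AG (~b | p))) = {n2, n3, n4}
|Sat(EF (AG (~b | p)))| = |{n2, n3, n4}| = 3.

3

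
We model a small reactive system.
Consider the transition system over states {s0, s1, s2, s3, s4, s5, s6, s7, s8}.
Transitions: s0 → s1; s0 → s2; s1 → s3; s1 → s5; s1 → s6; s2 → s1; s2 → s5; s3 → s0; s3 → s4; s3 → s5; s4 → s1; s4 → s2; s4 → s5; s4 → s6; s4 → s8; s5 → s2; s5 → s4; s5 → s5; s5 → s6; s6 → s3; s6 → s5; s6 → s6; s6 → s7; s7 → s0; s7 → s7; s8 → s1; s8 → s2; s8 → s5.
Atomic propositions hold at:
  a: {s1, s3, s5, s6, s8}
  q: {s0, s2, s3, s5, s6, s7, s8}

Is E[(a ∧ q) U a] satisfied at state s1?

Yes

Sat(a ∧ q) = {s3, s5, s6, s8}
E[(a ∧ q) U a]: least fixpoint, start Z0 = Sat(a) = {s1, s3, s5, s6, s8}, add states in Sat(a ∧ q) with some successor in Z. Already a fixed point.
Sat(E[(a ∧ q) U a]) = {s1, s3, s5, s6, s8}
s1 ∈ Sat(E[(a ∧ q) U a]) = {s1, s3, s5, s6, s8}, so the formula holds at s1.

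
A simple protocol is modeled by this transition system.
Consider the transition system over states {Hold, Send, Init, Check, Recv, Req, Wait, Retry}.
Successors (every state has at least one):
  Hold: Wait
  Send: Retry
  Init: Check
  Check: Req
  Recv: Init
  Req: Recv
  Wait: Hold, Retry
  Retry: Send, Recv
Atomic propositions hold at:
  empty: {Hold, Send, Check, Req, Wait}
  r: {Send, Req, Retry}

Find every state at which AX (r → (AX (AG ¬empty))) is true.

{Hold, Init, Recv, Req}

Sat(¬empty) = {Init, Recv, Retry}
AG ¬empty: greatest fixpoint, start Z0 = {Init, Recv, Retry}, keep only states in Sat with every successor in Z. Z1 = {Recv}; Z2 = ∅; fixed.
Sat(AG ¬empty) = ∅
Sat(AX (AG ¬empty)) = {s : every successor in ∅} = ∅
Sat(r → (AX (AG ¬empty))) = {Hold, Init, Check, Recv, Wait}
Sat(AX (r → (AX (AG ¬empty)))) = {s : every successor in {Hold, Init, Check, Recv, Wait}} = {Hold, Init, Recv, Req}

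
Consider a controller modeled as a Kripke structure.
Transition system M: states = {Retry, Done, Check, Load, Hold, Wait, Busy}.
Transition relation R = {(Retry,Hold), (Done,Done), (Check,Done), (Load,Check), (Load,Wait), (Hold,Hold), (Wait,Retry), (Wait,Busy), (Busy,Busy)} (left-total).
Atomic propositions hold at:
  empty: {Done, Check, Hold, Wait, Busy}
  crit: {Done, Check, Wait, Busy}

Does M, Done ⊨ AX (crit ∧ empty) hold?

Sat(crit ∧ empty) = {Done, Check, Wait, Busy}
Sat(AX (crit ∧ empty)) = {s : every successor in {Done, Check, Wait, Busy}} = {Done, Check, Load, Busy}
Done ∈ Sat(AX (crit ∧ empty)) = {Done, Check, Load, Busy}, so the formula holds at Done.

Yes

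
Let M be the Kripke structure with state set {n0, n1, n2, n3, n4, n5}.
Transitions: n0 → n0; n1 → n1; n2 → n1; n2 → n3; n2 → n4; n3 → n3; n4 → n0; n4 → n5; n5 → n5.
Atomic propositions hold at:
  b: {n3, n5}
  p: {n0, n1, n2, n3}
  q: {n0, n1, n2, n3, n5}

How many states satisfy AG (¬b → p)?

4

Sat(¬b) = {n0, n1, n2, n4}
Sat(¬b → p) = {n0, n1, n2, n3, n5}
AG (¬b → p): greatest fixpoint, start Z0 = {n0, n1, n2, n3, n5}, keep only states in Sat with every successor in Z. Z1 = {n0, n1, n3, n5}; fixed.
Sat(AG (¬b → p)) = {n0, n1, n3, n5}
|Sat(AG (¬b → p))| = |{n0, n1, n3, n5}| = 4.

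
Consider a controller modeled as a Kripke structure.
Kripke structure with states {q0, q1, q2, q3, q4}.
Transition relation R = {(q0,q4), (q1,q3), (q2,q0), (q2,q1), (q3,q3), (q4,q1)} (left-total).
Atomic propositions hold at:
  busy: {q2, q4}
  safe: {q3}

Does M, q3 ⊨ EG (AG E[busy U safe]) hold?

E[busy U safe]: least fixpoint, start Z0 = Sat(safe) = {q3}, add states in Sat(busy) with some successor in Z. Already a fixed point.
Sat(E[busy U safe]) = {q3}
AG E[busy U safe]: greatest fixpoint, start Z0 = {q3}, keep only states in Sat with every successor in Z. Already a fixed point.
Sat(AG E[busy U safe]) = {q3}
EG (AG E[busy U safe]): greatest fixpoint, start Z0 = {q3}, keep only states in Sat with some successor in Z. Already a fixed point.
Sat(EG (AG E[busy U safe])) = {q3}
q3 ∈ Sat(EG (AG E[busy U safe])) = {q3}, so the formula holds at q3.

Yes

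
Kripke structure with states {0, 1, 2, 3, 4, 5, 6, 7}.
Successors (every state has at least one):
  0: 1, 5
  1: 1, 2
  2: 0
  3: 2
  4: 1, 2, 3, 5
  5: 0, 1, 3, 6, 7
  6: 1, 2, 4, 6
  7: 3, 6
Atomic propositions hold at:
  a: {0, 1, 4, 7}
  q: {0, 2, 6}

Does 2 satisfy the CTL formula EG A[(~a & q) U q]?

No

Sat(~a) = {2, 3, 5, 6}
Sat(~a & q) = {2, 6}
A[(~a & q) U q]: least fixpoint, start Z0 = Sat(q) = {0, 2, 6}, add states in Sat(~a & q) with every successor in Z. Already a fixed point.
Sat(A[(~a & q) U q]) = {0, 2, 6}
EG A[(~a & q) U q]: greatest fixpoint, start Z0 = {0, 2, 6}, keep only states in Sat with some successor in Z. Z1 = {2, 6}; Z2 = {6}; fixed.
Sat(EG A[(~a & q) U q]) = {6}
2 ∉ Sat(EG A[(~a & q) U q]) = {6}, so the formula does not hold at 2.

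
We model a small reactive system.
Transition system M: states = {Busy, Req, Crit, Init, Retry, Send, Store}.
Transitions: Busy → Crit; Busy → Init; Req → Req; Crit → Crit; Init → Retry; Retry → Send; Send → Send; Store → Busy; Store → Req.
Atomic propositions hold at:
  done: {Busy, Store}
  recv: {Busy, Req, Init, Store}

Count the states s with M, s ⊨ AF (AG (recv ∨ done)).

1

Sat(recv ∨ done) = {Busy, Req, Init, Store}
AG (recv ∨ done): greatest fixpoint, start Z0 = {Busy, Req, Init, Store}, keep only states in Sat with every successor in Z. Z1 = {Req, Store}; Z2 = {Req}; fixed.
Sat(AG (recv ∨ done)) = {Req}
AF (AG (recv ∨ done)): least fixpoint, start Z0 = {Req}, add states with every successor in Z. Already a fixed point.
Sat(AF (AG (recv ∨ done))) = {Req}
|Sat(AF (AG (recv ∨ done)))| = |{Req}| = 1.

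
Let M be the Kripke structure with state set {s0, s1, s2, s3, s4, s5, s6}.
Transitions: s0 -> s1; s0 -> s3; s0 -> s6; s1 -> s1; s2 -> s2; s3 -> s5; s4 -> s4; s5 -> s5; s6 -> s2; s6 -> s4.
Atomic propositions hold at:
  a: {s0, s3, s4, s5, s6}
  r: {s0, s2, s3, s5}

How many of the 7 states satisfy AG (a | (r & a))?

Sat(r & a) = {s0, s3, s5}
Sat(a | (r & a)) = {s0, s3, s4, s5, s6}
AG (a | (r & a)): greatest fixpoint, start Z0 = {s0, s3, s4, s5, s6}, keep only states in Sat with every successor in Z. Z1 = {s3, s4, s5}; fixed.
Sat(AG (a | (r & a))) = {s3, s4, s5}
|Sat(AG (a | (r & a)))| = |{s3, s4, s5}| = 3.

3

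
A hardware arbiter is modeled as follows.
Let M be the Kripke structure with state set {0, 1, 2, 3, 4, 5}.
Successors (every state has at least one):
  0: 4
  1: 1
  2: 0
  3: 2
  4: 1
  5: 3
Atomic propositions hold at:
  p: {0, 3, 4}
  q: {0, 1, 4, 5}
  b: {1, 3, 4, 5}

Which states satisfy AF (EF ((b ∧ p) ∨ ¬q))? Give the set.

{0, 2, 3, 4, 5}

Sat(b ∧ p) = {3, 4}
Sat(¬q) = {2, 3}
Sat((b ∧ p) ∨ ¬q) = {2, 3, 4}
EF ((b ∧ p) ∨ ¬q): least fixpoint, start Z0 = {2, 3, 4}, add states with some successor in Z. Z1 = {0, 2, 3, 4, 5}; fixed.
Sat(EF ((b ∧ p) ∨ ¬q)) = {0, 2, 3, 4, 5}
AF (EF ((b ∧ p) ∨ ¬q)): least fixpoint, start Z0 = {0, 2, 3, 4, 5}, add states with every successor in Z. Already a fixed point.
Sat(AF (EF ((b ∧ p) ∨ ¬q))) = {0, 2, 3, 4, 5}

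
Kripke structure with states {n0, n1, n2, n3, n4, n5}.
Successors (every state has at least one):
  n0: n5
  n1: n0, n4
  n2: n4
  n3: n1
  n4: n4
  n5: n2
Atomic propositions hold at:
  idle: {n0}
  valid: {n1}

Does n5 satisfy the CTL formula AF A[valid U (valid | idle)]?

Sat(valid | idle) = {n0, n1}
A[valid U (valid | idle)]: least fixpoint, start Z0 = Sat((valid | idle)) = {n0, n1}, add states in Sat(valid) with every successor in Z. Already a fixed point.
Sat(A[valid U (valid | idle)]) = {n0, n1}
AF A[valid U (valid | idle)]: least fixpoint, start Z0 = {n0, n1}, add states with every successor in Z. Z1 = {n0, n1, n3}; fixed.
Sat(AF A[valid U (valid | idle)]) = {n0, n1, n3}
n5 ∉ Sat(AF A[valid U (valid | idle)]) = {n0, n1, n3}, so the formula does not hold at n5.

No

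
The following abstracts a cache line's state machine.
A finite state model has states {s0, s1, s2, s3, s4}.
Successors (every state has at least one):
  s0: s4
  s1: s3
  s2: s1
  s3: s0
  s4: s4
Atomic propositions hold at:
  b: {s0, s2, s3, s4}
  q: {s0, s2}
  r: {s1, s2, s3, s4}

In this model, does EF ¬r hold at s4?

Sat(¬r) = {s0}
EF ¬r: least fixpoint, start Z0 = {s0}, add states with some successor in Z. Z1 = {s0, s3}; Z2 = {s0, s1, s3}; Z3 = {s0, s1, s2, s3}; fixed.
Sat(EF ¬r) = {s0, s1, s2, s3}
s4 ∉ Sat(EF ¬r) = {s0, s1, s2, s3}, so the formula does not hold at s4.

No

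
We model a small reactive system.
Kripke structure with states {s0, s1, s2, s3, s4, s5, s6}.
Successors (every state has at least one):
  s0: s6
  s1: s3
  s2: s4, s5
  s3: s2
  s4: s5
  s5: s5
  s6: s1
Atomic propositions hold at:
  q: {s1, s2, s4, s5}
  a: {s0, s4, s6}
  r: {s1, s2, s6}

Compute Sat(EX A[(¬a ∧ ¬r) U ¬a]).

Sat(¬a) = {s1, s2, s3, s5}
Sat(¬r) = {s0, s3, s4, s5}
Sat(¬a ∧ ¬r) = {s3, s5}
A[(¬a ∧ ¬r) U ¬a]: least fixpoint, start Z0 = Sat(¬a) = {s1, s2, s3, s5}, add states in Sat(¬a ∧ ¬r) with every successor in Z. Already a fixed point.
Sat(A[(¬a ∧ ¬r) U ¬a]) = {s1, s2, s3, s5}
Sat(EX A[(¬a ∧ ¬r) U ¬a]) = {s : some successor in {s1, s2, s3, s5}} = {s1, s2, s3, s4, s5, s6}

{s1, s2, s3, s4, s5, s6}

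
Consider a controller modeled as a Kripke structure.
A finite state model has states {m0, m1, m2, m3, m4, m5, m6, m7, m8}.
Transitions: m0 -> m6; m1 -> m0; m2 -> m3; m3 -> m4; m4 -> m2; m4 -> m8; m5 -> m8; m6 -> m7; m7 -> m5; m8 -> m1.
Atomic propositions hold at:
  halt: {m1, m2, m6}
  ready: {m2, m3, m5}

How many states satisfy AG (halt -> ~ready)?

Sat(~ready) = {m0, m1, m4, m6, m7, m8}
Sat(halt -> ~ready) = {m0, m1, m3, m4, m5, m6, m7, m8}
AG (halt -> ~ready): greatest fixpoint, start Z0 = {m0, m1, m3, m4, m5, m6, m7, m8}, keep only states in Sat with every successor in Z. Z1 = {m0, m1, m3, m5, m6, m7, m8}; Z2 = {m0, m1, m5, m6, m7, m8}; fixed.
Sat(AG (halt -> ~ready)) = {m0, m1, m5, m6, m7, m8}
|Sat(AG (halt -> ~ready))| = |{m0, m1, m5, m6, m7, m8}| = 6.

6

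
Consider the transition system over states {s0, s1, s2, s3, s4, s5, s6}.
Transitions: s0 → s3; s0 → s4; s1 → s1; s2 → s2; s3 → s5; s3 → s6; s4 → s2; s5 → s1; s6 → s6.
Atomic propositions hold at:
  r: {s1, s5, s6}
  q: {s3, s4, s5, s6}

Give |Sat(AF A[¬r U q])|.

5

Sat(¬r) = {s0, s2, s3, s4}
A[¬r U q]: least fixpoint, start Z0 = Sat(q) = {s3, s4, s5, s6}, add states in Sat(¬r) with every successor in Z. Z1 = {s0, s3, s4, s5, s6}; fixed.
Sat(A[¬r U q]) = {s0, s3, s4, s5, s6}
AF A[¬r U q]: least fixpoint, start Z0 = {s0, s3, s4, s5, s6}, add states with every successor in Z. Already a fixed point.
Sat(AF A[¬r U q]) = {s0, s3, s4, s5, s6}
|Sat(AF A[¬r U q])| = |{s0, s3, s4, s5, s6}| = 5.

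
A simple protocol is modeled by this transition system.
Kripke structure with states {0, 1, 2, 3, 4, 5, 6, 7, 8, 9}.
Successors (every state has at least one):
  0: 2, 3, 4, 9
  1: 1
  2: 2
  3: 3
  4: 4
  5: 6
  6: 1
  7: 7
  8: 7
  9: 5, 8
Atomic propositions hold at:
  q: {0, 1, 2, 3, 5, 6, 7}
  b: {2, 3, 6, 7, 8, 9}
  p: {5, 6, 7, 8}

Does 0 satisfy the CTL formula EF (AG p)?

AG p: greatest fixpoint, start Z0 = {5, 6, 7, 8}, keep only states in Sat with every successor in Z. Z1 = {5, 7, 8}; Z2 = {7, 8}; fixed.
Sat(AG p) = {7, 8}
EF (AG p): least fixpoint, start Z0 = {7, 8}, add states with some successor in Z. Z1 = {7, 8, 9}; Z2 = {0, 7, 8, 9}; fixed.
Sat(EF (AG p)) = {0, 7, 8, 9}
0 ∈ Sat(EF (AG p)) = {0, 7, 8, 9}, so the formula holds at 0.

Yes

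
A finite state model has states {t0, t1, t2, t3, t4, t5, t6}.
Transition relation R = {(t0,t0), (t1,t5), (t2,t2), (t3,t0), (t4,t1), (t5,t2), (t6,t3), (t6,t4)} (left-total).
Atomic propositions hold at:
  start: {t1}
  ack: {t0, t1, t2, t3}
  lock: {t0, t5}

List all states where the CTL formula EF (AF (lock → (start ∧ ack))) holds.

{t1, t2, t3, t4, t5, t6}

Sat(start ∧ ack) = {t1}
Sat(lock → (start ∧ ack)) = {t1, t2, t3, t4, t6}
AF (lock → (start ∧ ack)): least fixpoint, start Z0 = {t1, t2, t3, t4, t6}, add states with every successor in Z. Z1 = {t1, t2, t3, t4, t5, t6}; fixed.
Sat(AF (lock → (start ∧ ack))) = {t1, t2, t3, t4, t5, t6}
EF (AF (lock → (start ∧ ack))): least fixpoint, start Z0 = {t1, t2, t3, t4, t5, t6}, add states with some successor in Z. Already a fixed point.
Sat(EF (AF (lock → (start ∧ ack)))) = {t1, t2, t3, t4, t5, t6}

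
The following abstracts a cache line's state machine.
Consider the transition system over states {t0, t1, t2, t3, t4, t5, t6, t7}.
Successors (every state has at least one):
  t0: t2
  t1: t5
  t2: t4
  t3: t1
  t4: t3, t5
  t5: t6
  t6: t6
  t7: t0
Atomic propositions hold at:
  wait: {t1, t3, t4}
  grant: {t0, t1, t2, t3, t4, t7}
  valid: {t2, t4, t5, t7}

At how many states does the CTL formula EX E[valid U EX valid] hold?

Sat(EX valid) = {s : some successor in {t2, t4, t5, t7}} = {t0, t1, t2, t4}
E[valid U EX valid]: least fixpoint, start Z0 = Sat(EX valid) = {t0, t1, t2, t4}, add states in Sat(valid) with some successor in Z. Z1 = {t0, t1, t2, t4, t7}; fixed.
Sat(E[valid U EX valid]) = {t0, t1, t2, t4, t7}
Sat(EX E[valid U EX valid]) = {s : some successor in {t0, t1, t2, t4, t7}} = {t0, t2, t3, t7}
|Sat(EX E[valid U EX valid])| = |{t0, t2, t3, t7}| = 4.

4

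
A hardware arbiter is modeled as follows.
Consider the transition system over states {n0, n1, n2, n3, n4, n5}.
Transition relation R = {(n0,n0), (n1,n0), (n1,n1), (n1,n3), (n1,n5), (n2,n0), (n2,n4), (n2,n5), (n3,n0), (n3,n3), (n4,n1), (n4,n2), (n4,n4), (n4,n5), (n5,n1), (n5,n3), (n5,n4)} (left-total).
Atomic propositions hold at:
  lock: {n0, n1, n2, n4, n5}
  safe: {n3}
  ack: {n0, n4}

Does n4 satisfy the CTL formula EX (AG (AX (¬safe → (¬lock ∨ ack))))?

Sat(¬safe) = {n0, n1, n2, n4, n5}
Sat(¬lock) = {n3}
Sat(¬lock ∨ ack) = {n0, n3, n4}
Sat(¬safe → (¬lock ∨ ack)) = {n0, n3, n4}
Sat(AX (¬safe → (¬lock ∨ ack))) = {s : every successor in {n0, n3, n4}} = {n0, n3}
AG (AX (¬safe → (¬lock ∨ ack))): greatest fixpoint, start Z0 = {n0, n3}, keep only states in Sat with every successor in Z. Already a fixed point.
Sat(AG (AX (¬safe → (¬lock ∨ ack)))) = {n0, n3}
Sat(EX (AG (AX (¬safe → (¬lock ∨ ack))))) = {s : some successor in {n0, n3}} = {n0, n1, n2, n3, n5}
n4 ∉ Sat(EX (AG (AX (¬safe → (¬lock ∨ ack))))) = {n0, n1, n2, n3, n5}, so the formula does not hold at n4.

No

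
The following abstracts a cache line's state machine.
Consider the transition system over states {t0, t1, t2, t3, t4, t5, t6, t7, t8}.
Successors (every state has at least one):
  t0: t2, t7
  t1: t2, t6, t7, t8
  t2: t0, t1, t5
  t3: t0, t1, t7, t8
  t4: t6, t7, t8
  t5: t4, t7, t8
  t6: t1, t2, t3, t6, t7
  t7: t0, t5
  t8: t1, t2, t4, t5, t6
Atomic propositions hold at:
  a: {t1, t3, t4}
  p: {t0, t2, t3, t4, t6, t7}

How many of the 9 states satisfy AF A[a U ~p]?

Sat(~p) = {t1, t5, t8}
A[a U ~p]: least fixpoint, start Z0 = Sat(~p) = {t1, t5, t8}, add states in Sat(a) with every successor in Z. Already a fixed point.
Sat(A[a U ~p]) = {t1, t5, t8}
AF A[a U ~p]: least fixpoint, start Z0 = {t1, t5, t8}, add states with every successor in Z. Already a fixed point.
Sat(AF A[a U ~p]) = {t1, t5, t8}
|Sat(AF A[a U ~p])| = |{t1, t5, t8}| = 3.

3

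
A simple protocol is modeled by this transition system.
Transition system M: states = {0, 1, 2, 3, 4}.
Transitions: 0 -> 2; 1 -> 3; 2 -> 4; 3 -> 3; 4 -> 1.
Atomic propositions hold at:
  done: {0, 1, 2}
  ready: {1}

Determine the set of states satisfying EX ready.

Sat(EX ready) = {s : some successor in {1}} = {4}

{4}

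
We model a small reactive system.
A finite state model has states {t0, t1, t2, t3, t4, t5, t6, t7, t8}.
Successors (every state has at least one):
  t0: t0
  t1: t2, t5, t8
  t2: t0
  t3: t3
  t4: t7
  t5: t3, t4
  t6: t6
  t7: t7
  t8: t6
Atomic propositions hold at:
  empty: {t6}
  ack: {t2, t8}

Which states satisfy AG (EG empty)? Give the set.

{t6}

EG empty: greatest fixpoint, start Z0 = {t6}, keep only states in Sat with some successor in Z. Already a fixed point.
Sat(EG empty) = {t6}
AG (EG empty): greatest fixpoint, start Z0 = {t6}, keep only states in Sat with every successor in Z. Already a fixed point.
Sat(AG (EG empty)) = {t6}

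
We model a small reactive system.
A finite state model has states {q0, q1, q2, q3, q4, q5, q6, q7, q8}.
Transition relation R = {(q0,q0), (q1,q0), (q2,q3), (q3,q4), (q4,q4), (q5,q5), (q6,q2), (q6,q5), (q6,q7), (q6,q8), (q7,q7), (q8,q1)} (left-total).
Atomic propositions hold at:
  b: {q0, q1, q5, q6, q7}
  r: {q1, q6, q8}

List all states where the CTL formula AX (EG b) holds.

{q0, q1, q5, q7, q8}

EG b: greatest fixpoint, start Z0 = {q0, q1, q5, q6, q7}, keep only states in Sat with some successor in Z. Already a fixed point.
Sat(EG b) = {q0, q1, q5, q6, q7}
Sat(AX (EG b)) = {s : every successor in {q0, q1, q5, q6, q7}} = {q0, q1, q5, q7, q8}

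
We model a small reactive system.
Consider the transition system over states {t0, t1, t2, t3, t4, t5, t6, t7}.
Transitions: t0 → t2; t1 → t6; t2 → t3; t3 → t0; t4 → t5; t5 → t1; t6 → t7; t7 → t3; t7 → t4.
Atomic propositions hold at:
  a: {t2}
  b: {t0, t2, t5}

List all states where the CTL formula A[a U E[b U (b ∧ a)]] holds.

{t0, t2}

Sat(b ∧ a) = {t2}
E[b U (b ∧ a)]: least fixpoint, start Z0 = Sat((b ∧ a)) = {t2}, add states in Sat(b) with some successor in Z. Z1 = {t0, t2}; fixed.
Sat(E[b U (b ∧ a)]) = {t0, t2}
A[a U E[b U (b ∧ a)]]: least fixpoint, start Z0 = Sat(E[b U (b ∧ a)]) = {t0, t2}, add states in Sat(a) with every successor in Z. Already a fixed point.
Sat(A[a U E[b U (b ∧ a)]]) = {t0, t2}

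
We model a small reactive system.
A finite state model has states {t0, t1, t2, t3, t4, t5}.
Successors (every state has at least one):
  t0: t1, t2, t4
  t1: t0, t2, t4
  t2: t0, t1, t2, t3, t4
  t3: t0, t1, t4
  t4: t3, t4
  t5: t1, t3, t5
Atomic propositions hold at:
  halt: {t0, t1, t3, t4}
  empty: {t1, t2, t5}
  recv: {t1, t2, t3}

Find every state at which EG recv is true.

EG recv: greatest fixpoint, start Z0 = {t1, t2, t3}, keep only states in Sat with some successor in Z. Already a fixed point.
Sat(EG recv) = {t1, t2, t3}

{t1, t2, t3}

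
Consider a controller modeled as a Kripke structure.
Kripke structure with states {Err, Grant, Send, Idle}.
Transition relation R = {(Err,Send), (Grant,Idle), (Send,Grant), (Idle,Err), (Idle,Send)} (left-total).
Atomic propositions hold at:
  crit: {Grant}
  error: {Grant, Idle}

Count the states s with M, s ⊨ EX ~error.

Sat(~error) = {Err, Send}
Sat(EX ~error) = {s : some successor in {Err, Send}} = {Err, Idle}
|Sat(EX ~error)| = |{Err, Idle}| = 2.

2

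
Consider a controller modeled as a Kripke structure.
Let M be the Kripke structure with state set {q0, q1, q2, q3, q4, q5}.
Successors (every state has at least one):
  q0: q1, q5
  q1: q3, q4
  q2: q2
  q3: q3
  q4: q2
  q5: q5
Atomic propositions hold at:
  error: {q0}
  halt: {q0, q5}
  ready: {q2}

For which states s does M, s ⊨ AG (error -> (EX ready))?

Sat(EX ready) = {s : some successor in {q2}} = {q2, q4}
Sat(error -> (EX ready)) = {q1, q2, q3, q4, q5}
AG (error -> (EX ready)): greatest fixpoint, start Z0 = {q1, q2, q3, q4, q5}, keep only states in Sat with every successor in Z. Already a fixed point.
Sat(AG (error -> (EX ready))) = {q1, q2, q3, q4, q5}

{q1, q2, q3, q4, q5}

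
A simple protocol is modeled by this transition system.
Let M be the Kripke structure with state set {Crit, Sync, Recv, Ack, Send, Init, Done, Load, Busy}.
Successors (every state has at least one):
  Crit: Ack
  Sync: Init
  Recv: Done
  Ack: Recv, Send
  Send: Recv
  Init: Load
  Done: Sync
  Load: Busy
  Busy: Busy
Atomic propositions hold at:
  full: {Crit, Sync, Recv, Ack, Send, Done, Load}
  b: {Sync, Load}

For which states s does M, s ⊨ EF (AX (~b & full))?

Sat(~b) = {Crit, Recv, Ack, Send, Init, Done, Busy}
Sat(~b & full) = {Crit, Recv, Ack, Send, Done}
Sat(AX (~b & full)) = {s : every successor in {Crit, Recv, Ack, Send, Done}} = {Crit, Recv, Ack, Send}
EF (AX (~b & full)): least fixpoint, start Z0 = {Crit, Recv, Ack, Send}, add states with some successor in Z. Already a fixed point.
Sat(EF (AX (~b & full))) = {Crit, Recv, Ack, Send}

{Crit, Recv, Ack, Send}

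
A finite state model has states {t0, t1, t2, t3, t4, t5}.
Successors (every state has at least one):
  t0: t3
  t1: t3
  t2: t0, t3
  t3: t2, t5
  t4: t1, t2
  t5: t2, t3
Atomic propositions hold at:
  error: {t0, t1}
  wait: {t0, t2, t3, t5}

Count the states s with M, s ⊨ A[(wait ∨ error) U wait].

5

Sat(wait ∨ error) = {t0, t1, t2, t3, t5}
A[(wait ∨ error) U wait]: least fixpoint, start Z0 = Sat(wait) = {t0, t2, t3, t5}, add states in Sat(wait ∨ error) with every successor in Z. Z1 = {t0, t1, t2, t3, t5}; fixed.
Sat(A[(wait ∨ error) U wait]) = {t0, t1, t2, t3, t5}
|Sat(A[(wait ∨ error) U wait])| = |{t0, t1, t2, t3, t5}| = 5.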